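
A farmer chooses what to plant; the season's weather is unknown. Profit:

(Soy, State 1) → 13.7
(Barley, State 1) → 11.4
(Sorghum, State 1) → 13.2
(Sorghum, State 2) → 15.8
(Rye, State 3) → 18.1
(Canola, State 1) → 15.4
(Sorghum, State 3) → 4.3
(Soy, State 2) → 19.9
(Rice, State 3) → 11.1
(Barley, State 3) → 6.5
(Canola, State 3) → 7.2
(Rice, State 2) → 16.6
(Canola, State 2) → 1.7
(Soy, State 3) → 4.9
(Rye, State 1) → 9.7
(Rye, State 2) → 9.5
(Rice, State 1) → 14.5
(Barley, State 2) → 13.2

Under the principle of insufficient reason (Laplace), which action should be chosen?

Rice

Row averages: Soy=77/6, Sorghum=11.1, Rice=211/15, Canola=8.1, Barley=311/30, Rye=373/30
Highest average = 211/15 → Rice.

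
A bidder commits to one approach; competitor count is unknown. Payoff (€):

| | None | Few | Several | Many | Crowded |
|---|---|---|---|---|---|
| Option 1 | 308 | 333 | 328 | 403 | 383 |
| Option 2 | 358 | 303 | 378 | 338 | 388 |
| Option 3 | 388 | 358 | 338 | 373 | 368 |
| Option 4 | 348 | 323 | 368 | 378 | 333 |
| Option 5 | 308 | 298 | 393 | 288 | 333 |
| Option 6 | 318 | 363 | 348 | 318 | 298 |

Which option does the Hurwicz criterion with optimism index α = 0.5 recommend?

Option 3

Option 1: 0.5·403 + 0.5·308 = 355.5
Option 2: 0.5·388 + 0.5·303 = 345.5
Option 3: 0.5·388 + 0.5·338 = 363
Option 4: 0.5·378 + 0.5·323 = 350.5
Option 5: 0.5·393 + 0.5·288 = 340.5
Option 6: 0.5·363 + 0.5·298 = 330.5
Highest Hurwicz score = 363 → Option 3.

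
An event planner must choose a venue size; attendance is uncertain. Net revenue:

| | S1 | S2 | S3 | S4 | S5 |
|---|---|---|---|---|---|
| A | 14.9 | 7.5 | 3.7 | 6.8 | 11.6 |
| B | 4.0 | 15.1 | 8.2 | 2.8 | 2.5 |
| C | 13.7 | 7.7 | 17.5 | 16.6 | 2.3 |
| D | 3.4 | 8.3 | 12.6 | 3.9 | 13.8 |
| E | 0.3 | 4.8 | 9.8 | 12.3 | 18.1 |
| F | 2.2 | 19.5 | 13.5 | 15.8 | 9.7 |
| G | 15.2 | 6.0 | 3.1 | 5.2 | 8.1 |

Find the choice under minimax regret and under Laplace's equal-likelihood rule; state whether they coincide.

Column bests: S1=15.2, S2=19.5, S3=17.5, S4=16.6, S5=18.1.
A regrets: 0.3, 12.0, 13.8, 9.8, 6.5 → max 13.8
B regrets: 11.2, 4.4, 9.3, 13.8, 15.6 → max 15.6
C regrets: 1.5, 11.8, 0.0, 0.0, 15.8 → max 15.8
D regrets: 11.8, 11.2, 4.9, 12.7, 4.3 → max 12.7
E regrets: 14.9, 14.7, 7.7, 4.3, 0.0 → max 14.9
F regrets: 13.0, 0.0, 4.0, 0.8, 8.4 → max 13.0
G regrets: 0.0, 13.5, 14.4, 11.4, 10.0 → max 14.4
Smallest max regret = 12.7 → D.
Row averages: A=8.9, B=6.52, C=11.56, D=8.4, E=9.06, F=12.14, G=7.52
Highest average = 12.14 → F.

minimax regret → D; laplace → F (disagree)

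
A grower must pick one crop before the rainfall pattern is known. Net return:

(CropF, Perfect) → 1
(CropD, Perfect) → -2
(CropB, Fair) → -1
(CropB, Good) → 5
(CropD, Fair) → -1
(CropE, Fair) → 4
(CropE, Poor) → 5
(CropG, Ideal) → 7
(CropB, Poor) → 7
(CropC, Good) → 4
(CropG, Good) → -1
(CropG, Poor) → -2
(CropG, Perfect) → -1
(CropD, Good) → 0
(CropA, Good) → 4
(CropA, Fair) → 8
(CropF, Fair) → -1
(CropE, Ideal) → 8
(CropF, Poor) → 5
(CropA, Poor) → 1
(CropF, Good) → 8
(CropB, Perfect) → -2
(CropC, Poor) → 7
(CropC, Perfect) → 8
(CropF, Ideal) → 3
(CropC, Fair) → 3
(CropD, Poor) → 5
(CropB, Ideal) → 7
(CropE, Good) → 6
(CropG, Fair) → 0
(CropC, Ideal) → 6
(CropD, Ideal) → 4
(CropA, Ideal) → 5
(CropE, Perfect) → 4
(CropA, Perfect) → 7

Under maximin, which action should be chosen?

Row minima: CropE=4, CropB=-2, CropF=-1, CropD=-2, CropA=1, CropG=-2, CropC=3
Best worst-case = 4 → CropE.

CropE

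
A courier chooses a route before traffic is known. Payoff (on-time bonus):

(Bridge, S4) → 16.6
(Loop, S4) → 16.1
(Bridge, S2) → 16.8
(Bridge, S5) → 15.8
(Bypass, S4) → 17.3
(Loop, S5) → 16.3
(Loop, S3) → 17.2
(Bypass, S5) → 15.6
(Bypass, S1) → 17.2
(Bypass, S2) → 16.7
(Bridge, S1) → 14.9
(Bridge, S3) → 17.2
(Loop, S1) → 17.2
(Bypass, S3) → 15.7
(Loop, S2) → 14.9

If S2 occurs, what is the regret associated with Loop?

1.9

Best payoff under S2 is 16.8.
Regret = 16.8 − 14.9 = 1.9.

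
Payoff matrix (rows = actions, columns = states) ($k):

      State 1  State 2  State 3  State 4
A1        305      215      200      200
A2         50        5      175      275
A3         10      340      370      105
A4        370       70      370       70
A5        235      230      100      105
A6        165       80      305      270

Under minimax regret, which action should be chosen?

Column bests: State 1=370, State 2=340, State 3=370, State 4=275.
A1 regrets: 65, 125, 170, 75 → max 170
A2 regrets: 320, 335, 195, 0 → max 335
A3 regrets: 360, 0, 0, 170 → max 360
A4 regrets: 0, 270, 0, 205 → max 270
A5 regrets: 135, 110, 270, 170 → max 270
A6 regrets: 205, 260, 65, 5 → max 260
Smallest max regret = 170 → A1.

A1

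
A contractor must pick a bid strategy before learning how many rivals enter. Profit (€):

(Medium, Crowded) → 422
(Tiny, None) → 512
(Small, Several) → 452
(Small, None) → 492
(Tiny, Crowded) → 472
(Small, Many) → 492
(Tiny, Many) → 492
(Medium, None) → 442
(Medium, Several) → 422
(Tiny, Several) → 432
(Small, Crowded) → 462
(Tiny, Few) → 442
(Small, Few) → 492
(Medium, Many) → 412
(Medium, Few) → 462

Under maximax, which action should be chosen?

Row maxima: Tiny=512, Small=492, Medium=462
Best best-case = 512 → Tiny.

Tiny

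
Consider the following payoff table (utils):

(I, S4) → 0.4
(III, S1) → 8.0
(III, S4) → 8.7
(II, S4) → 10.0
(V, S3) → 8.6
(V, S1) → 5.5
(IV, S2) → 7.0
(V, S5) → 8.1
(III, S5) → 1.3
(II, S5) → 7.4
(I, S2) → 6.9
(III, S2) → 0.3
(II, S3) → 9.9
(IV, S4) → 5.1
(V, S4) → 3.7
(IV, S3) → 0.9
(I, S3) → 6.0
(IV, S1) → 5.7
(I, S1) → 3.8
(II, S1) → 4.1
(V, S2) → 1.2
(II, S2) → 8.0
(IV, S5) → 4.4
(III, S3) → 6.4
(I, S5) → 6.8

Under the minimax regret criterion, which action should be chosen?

II

Column bests: S1=8.0, S2=8.0, S3=9.9, S4=10.0, S5=8.1.
I regrets: 4.2, 1.1, 3.9, 9.6, 1.3 → max 9.6
II regrets: 3.9, 0.0, 0.0, 0.0, 0.7 → max 3.9
III regrets: 0.0, 7.7, 3.5, 1.3, 6.8 → max 7.7
IV regrets: 2.3, 1.0, 9.0, 4.9, 3.7 → max 9.0
V regrets: 2.5, 6.8, 1.3, 6.3, 0.0 → max 6.8
Smallest max regret = 3.9 → II.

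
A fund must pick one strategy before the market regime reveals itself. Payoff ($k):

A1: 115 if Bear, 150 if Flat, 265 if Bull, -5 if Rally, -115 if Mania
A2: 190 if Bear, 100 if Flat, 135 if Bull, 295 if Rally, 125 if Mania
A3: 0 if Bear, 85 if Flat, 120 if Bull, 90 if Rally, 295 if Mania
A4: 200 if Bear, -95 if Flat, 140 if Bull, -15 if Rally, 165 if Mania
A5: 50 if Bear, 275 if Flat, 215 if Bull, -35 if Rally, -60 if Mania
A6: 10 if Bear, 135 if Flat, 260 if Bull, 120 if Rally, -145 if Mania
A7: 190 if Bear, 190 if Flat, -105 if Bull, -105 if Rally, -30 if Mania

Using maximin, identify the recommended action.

Row minima: A1=-115, A2=100, A3=0, A4=-95, A5=-60, A6=-145, A7=-105
Best worst-case = 100 → A2.

A2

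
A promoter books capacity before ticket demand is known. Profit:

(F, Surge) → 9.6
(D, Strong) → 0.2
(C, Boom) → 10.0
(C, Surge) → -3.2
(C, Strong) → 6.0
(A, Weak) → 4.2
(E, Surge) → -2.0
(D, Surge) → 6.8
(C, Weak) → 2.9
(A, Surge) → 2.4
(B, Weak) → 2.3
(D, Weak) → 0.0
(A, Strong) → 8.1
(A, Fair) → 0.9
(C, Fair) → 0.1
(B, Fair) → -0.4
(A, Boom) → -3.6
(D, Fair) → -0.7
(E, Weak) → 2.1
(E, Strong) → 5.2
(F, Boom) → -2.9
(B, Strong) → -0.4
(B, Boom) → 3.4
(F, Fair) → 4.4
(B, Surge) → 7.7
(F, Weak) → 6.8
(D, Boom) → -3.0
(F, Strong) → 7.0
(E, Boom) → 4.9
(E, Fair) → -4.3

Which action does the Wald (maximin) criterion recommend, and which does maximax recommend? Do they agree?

maximin → B; maximax → C (disagree)

Row minima: A=-3.6, B=-0.4, C=-3.2, D=-3.0, E=-4.3, F=-2.9
Best worst-case = -0.4 → B.
Row maxima: A=8.1, B=7.7, C=10.0, D=6.8, E=5.2, F=9.6
Best best-case = 10.0 → C.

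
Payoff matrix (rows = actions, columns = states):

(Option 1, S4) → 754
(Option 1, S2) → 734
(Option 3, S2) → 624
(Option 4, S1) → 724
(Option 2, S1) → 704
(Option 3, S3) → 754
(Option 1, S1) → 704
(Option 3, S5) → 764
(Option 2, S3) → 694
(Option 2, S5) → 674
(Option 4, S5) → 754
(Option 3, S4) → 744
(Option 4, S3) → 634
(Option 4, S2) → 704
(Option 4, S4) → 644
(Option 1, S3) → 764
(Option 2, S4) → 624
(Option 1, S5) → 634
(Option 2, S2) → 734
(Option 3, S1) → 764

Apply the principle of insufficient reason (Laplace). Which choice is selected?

Option 3

Row averages: Option 1=718, Option 2=686, Option 3=730, Option 4=692
Highest average = 730 → Option 3.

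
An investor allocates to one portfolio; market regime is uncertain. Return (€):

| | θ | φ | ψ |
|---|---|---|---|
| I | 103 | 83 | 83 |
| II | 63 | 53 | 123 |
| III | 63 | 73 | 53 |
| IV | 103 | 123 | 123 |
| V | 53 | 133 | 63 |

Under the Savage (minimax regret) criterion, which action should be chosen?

Column bests: θ=103, φ=133, ψ=123.
I regrets: 0, 50, 40 → max 50
II regrets: 40, 80, 0 → max 80
III regrets: 40, 60, 70 → max 70
IV regrets: 0, 10, 0 → max 10
V regrets: 50, 0, 60 → max 60
Smallest max regret = 10 → IV.

IV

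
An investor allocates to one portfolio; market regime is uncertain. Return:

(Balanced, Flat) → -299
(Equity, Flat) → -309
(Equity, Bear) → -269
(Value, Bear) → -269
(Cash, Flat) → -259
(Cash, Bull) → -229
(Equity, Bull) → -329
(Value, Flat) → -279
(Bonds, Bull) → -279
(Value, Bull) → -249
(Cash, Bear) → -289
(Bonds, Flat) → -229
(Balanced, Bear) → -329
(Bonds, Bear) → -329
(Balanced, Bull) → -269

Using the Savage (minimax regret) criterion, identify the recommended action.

Cash

Column bests: Bear=-269, Flat=-229, Bull=-229.
Value regrets: 0, 50, 20 → max 50
Bonds regrets: 60, 0, 50 → max 60
Cash regrets: 20, 30, 0 → max 30
Equity regrets: 0, 80, 100 → max 100
Balanced regrets: 60, 70, 40 → max 70
Smallest max regret = 30 → Cash.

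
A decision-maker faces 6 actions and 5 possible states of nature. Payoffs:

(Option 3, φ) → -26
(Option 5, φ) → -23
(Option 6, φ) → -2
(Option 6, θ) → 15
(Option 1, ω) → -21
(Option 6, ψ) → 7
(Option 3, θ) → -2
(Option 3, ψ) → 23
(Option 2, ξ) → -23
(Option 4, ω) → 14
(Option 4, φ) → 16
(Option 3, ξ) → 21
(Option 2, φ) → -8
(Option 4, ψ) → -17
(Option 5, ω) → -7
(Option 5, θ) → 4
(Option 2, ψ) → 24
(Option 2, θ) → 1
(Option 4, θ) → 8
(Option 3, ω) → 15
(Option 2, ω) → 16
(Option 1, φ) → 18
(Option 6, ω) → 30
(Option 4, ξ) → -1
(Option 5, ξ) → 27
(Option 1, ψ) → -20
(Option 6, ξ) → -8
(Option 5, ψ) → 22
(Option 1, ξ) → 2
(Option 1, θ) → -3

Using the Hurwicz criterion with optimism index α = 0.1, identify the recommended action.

Option 6

Option 1: 0.1·18 + 0.9·(-21) = -17.1
Option 2: 0.1·24 + 0.9·(-23) = -18.3
Option 3: 0.1·23 + 0.9·(-26) = -21.1
Option 4: 0.1·16 + 0.9·(-17) = -13.7
Option 5: 0.1·27 + 0.9·(-23) = -18
Option 6: 0.1·30 + 0.9·(-8) = -4.2
Highest Hurwicz score = -4.2 → Option 6.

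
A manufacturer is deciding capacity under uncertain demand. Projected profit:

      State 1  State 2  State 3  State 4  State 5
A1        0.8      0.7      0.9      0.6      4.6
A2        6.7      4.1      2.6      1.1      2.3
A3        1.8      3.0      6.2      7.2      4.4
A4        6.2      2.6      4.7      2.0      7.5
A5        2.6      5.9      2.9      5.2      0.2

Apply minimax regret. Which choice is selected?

A3

Column bests: State 1=6.7, State 2=5.9, State 3=6.2, State 4=7.2, State 5=7.5.
A1 regrets: 5.9, 5.2, 5.3, 6.6, 2.9 → max 6.6
A2 regrets: 0.0, 1.8, 3.6, 6.1, 5.2 → max 6.1
A3 regrets: 4.9, 2.9, 0.0, 0.0, 3.1 → max 4.9
A4 regrets: 0.5, 3.3, 1.5, 5.2, 0.0 → max 5.2
A5 regrets: 4.1, 0.0, 3.3, 2.0, 7.3 → max 7.3
Smallest max regret = 4.9 → A3.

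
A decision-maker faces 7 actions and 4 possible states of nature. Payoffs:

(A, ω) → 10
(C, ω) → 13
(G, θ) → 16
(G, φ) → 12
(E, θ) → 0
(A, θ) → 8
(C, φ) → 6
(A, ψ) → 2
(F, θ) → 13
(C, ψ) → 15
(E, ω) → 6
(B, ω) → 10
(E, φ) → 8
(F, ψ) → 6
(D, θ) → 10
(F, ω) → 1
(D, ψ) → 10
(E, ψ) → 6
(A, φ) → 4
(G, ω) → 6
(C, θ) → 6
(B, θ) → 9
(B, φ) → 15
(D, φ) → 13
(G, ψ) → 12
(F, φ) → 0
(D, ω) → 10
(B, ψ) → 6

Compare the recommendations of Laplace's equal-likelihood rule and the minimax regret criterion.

laplace → G; minimax regret → D (disagree)

Row averages: A=6, B=10, C=10, D=10.75, E=5, F=5, G=11.5
Highest average = 11.5 → G.
Column bests: θ=16, φ=15, ψ=15, ω=13.
A regrets: 8, 11, 13, 3 → max 13
B regrets: 7, 0, 9, 3 → max 9
C regrets: 10, 9, 0, 0 → max 10
D regrets: 6, 2, 5, 3 → max 6
E regrets: 16, 7, 9, 7 → max 16
F regrets: 3, 15, 9, 12 → max 15
G regrets: 0, 3, 3, 7 → max 7
Smallest max regret = 6 → D.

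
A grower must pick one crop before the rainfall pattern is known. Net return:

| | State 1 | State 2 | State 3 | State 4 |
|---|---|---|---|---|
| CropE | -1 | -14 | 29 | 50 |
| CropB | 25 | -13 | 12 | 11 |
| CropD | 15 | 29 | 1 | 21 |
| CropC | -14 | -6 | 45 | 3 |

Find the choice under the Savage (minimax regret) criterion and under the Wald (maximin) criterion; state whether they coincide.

Column bests: State 1=25, State 2=29, State 3=45, State 4=50.
CropE regrets: 26, 43, 16, 0 → max 43
CropB regrets: 0, 42, 33, 39 → max 42
CropD regrets: 10, 0, 44, 29 → max 44
CropC regrets: 39, 35, 0, 47 → max 47
Smallest max regret = 42 → CropB.
Row minima: CropE=-14, CropB=-13, CropD=1, CropC=-14
Best worst-case = 1 → CropD.

minimax regret → CropB; maximin → CropD (disagree)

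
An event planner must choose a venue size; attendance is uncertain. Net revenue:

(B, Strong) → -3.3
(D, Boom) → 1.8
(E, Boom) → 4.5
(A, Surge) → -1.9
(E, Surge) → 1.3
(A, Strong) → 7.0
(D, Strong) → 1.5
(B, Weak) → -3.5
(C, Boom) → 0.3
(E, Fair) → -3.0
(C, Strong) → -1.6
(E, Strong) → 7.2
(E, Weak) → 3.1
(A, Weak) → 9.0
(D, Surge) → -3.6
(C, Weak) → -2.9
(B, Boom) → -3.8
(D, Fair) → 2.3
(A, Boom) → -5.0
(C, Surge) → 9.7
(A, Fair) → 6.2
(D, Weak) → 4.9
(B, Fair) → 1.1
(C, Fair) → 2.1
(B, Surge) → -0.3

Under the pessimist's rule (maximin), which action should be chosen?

Row minima: A=-5.0, B=-3.8, C=-2.9, D=-3.6, E=-3.0
Best worst-case = -2.9 → C.

C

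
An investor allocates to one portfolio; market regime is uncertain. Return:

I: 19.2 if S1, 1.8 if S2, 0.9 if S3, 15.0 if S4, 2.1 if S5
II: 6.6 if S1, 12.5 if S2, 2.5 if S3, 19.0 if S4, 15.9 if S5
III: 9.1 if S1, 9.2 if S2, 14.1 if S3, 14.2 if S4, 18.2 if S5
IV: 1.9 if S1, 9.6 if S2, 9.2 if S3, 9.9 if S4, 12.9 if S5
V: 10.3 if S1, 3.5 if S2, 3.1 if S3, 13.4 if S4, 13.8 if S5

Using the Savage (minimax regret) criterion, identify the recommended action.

III

Column bests: S1=19.2, S2=12.5, S3=14.1, S4=19.0, S5=18.2.
I regrets: 0.0, 10.7, 13.2, 4.0, 16.1 → max 16.1
II regrets: 12.6, 0.0, 11.6, 0.0, 2.3 → max 12.6
III regrets: 10.1, 3.3, 0.0, 4.8, 0.0 → max 10.1
IV regrets: 17.3, 2.9, 4.9, 9.1, 5.3 → max 17.3
V regrets: 8.9, 9.0, 11.0, 5.6, 4.4 → max 11.0
Smallest max regret = 10.1 → III.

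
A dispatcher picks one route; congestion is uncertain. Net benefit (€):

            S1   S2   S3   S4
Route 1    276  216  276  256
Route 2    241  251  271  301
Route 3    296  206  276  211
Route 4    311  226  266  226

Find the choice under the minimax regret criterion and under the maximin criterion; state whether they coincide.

Column bests: S1=311, S2=251, S3=276, S4=301.
Route 1 regrets: 35, 35, 0, 45 → max 45
Route 2 regrets: 70, 0, 5, 0 → max 70
Route 3 regrets: 15, 45, 0, 90 → max 90
Route 4 regrets: 0, 25, 10, 75 → max 75
Smallest max regret = 45 → Route 1.
Row minima: Route 1=216, Route 2=241, Route 3=206, Route 4=226
Best worst-case = 241 → Route 2.

minimax regret → Route 1; maximin → Route 2 (disagree)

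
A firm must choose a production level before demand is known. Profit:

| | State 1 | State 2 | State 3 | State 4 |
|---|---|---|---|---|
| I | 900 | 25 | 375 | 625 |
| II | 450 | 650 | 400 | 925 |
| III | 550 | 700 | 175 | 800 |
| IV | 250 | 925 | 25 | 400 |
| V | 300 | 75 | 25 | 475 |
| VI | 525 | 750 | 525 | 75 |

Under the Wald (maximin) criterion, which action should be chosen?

II

Row minima: I=25, II=400, III=175, IV=25, V=25, VI=75
Best worst-case = 400 → II.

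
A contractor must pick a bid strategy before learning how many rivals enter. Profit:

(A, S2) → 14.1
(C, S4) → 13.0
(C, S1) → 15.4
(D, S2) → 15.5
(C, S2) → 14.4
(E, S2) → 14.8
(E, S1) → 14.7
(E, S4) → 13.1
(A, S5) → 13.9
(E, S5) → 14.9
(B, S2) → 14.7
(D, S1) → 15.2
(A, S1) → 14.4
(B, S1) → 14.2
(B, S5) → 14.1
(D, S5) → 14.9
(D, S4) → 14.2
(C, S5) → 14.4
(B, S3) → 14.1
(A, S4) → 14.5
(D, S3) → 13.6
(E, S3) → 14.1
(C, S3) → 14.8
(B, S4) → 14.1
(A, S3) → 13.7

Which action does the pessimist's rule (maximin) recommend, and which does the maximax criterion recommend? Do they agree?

Row minima: A=13.7, B=14.1, C=13.0, D=13.6, E=13.1
Best worst-case = 14.1 → B.
Row maxima: A=14.5, B=14.7, C=15.4, D=15.5, E=14.9
Best best-case = 15.5 → D.

maximin → B; maximax → D (disagree)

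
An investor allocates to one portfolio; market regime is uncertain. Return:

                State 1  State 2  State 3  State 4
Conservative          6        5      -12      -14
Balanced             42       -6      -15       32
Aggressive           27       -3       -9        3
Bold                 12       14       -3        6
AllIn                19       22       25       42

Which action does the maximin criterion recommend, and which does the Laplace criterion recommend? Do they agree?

Row minima: Conservative=-14, Balanced=-15, Aggressive=-9, Bold=-3, AllIn=19
Best worst-case = 19 → AllIn.
Row averages: Conservative=-3.75, Balanced=13.25, Aggressive=4.5, Bold=7.25, AllIn=27
Highest average = 27 → AllIn.

maximin → AllIn; laplace → AllIn (agree)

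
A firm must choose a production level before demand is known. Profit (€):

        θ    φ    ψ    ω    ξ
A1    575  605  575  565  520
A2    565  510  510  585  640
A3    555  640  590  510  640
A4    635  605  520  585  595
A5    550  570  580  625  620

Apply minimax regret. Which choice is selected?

Column bests: θ=635, φ=640, ψ=590, ω=625, ξ=640.
A1 regrets: 60, 35, 15, 60, 120 → max 120
A2 regrets: 70, 130, 80, 40, 0 → max 130
A3 regrets: 80, 0, 0, 115, 0 → max 115
A4 regrets: 0, 35, 70, 40, 45 → max 70
A5 regrets: 85, 70, 10, 0, 20 → max 85
Smallest max regret = 70 → A4.

A4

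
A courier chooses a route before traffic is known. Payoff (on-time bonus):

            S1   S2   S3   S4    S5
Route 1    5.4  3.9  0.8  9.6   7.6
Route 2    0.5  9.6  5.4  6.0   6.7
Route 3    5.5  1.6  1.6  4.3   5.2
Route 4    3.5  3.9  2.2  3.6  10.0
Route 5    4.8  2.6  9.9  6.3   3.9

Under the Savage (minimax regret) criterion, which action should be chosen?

Route 2

Column bests: S1=5.5, S2=9.6, S3=9.9, S4=9.6, S5=10.0.
Route 1 regrets: 0.1, 5.7, 9.1, 0.0, 2.4 → max 9.1
Route 2 regrets: 5.0, 0.0, 4.5, 3.6, 3.3 → max 5.0
Route 3 regrets: 0.0, 8.0, 8.3, 5.3, 4.8 → max 8.3
Route 4 regrets: 2.0, 5.7, 7.7, 6.0, 0.0 → max 7.7
Route 5 regrets: 0.7, 7.0, 0.0, 3.3, 6.1 → max 7.0
Smallest max regret = 5.0 → Route 2.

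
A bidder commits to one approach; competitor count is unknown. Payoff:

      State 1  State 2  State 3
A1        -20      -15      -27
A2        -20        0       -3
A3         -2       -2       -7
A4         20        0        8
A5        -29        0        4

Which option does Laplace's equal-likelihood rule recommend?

A4

Row averages: A1=-62/3, A2=-23/3, A3=-11/3, A4=28/3, A5=-25/3
Highest average = 28/3 → A4.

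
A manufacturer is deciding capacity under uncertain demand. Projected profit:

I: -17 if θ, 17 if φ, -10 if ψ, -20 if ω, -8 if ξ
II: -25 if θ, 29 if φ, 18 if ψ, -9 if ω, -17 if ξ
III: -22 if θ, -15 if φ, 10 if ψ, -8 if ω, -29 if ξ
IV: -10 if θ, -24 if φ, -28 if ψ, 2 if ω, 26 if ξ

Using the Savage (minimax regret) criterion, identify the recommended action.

Column bests: θ=-10, φ=29, ψ=18, ω=2, ξ=26.
I regrets: 7, 12, 28, 22, 34 → max 34
II regrets: 15, 0, 0, 11, 43 → max 43
III regrets: 12, 44, 8, 10, 55 → max 55
IV regrets: 0, 53, 46, 0, 0 → max 53
Smallest max regret = 34 → I.

I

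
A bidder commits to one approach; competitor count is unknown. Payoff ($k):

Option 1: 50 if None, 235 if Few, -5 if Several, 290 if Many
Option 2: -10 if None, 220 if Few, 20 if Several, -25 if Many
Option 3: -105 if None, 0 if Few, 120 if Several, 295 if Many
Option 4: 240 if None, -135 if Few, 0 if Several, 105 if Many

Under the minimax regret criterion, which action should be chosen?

Column bests: None=240, Few=235, Several=120, Many=295.
Option 1 regrets: 190, 0, 125, 5 → max 190
Option 2 regrets: 250, 15, 100, 320 → max 320
Option 3 regrets: 345, 235, 0, 0 → max 345
Option 4 regrets: 0, 370, 120, 190 → max 370
Smallest max regret = 190 → Option 1.

Option 1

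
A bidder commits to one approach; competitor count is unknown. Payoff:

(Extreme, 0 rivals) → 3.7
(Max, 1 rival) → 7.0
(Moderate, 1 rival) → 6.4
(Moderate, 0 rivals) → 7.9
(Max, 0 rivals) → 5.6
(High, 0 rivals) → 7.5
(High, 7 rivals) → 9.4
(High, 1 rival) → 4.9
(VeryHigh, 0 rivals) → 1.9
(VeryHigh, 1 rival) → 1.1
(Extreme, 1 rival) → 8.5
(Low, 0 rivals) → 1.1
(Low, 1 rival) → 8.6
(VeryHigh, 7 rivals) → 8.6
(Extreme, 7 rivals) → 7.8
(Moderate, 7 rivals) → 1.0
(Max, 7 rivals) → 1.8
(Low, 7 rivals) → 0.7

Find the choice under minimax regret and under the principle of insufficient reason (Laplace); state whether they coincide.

Column bests: 0 rivals=7.9, 1 rival=8.6, 7 rivals=9.4.
Low regrets: 6.8, 0.0, 8.7 → max 8.7
Moderate regrets: 0.0, 2.2, 8.4 → max 8.4
High regrets: 0.4, 3.7, 0.0 → max 3.7
VeryHigh regrets: 6.0, 7.5, 0.8 → max 7.5
Extreme regrets: 4.2, 0.1, 1.6 → max 4.2
Max regrets: 2.3, 1.6, 7.6 → max 7.6
Smallest max regret = 3.7 → High.
Row averages: Low=52/15, Moderate=5.1, High=109/15, VeryHigh=58/15, Extreme=20/3, Max=4.8
Highest average = 109/15 → High.

minimax regret → High; laplace → High (agree)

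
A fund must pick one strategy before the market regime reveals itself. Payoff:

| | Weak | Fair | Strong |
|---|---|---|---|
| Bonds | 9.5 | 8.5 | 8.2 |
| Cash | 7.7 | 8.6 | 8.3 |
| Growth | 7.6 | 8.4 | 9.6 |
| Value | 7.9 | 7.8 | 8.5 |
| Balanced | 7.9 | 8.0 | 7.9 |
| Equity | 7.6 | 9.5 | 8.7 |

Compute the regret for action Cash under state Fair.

0.9

Best payoff under Fair is 9.5.
Regret = 9.5 − 8.6 = 0.9.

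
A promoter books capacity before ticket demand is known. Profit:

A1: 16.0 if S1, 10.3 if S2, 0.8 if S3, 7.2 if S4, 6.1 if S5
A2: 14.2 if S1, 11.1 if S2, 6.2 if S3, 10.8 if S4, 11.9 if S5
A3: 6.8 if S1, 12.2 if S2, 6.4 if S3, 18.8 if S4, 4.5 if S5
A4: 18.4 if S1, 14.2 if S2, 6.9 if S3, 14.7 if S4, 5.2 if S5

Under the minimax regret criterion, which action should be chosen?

Column bests: S1=18.4, S2=14.2, S3=6.9, S4=18.8, S5=11.9.
A1 regrets: 2.4, 3.9, 6.1, 11.6, 5.8 → max 11.6
A2 regrets: 4.2, 3.1, 0.7, 8.0, 0.0 → max 8.0
A3 regrets: 11.6, 2.0, 0.5, 0.0, 7.4 → max 11.6
A4 regrets: 0.0, 0.0, 0.0, 4.1, 6.7 → max 6.7
Smallest max regret = 6.7 → A4.

A4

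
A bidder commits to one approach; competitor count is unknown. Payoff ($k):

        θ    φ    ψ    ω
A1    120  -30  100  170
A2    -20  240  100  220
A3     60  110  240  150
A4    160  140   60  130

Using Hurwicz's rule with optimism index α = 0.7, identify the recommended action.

A1: 0.7·170 + 0.3·(-30) = 110
A2: 0.7·240 + 0.3·(-20) = 162
A3: 0.7·240 + 0.3·60 = 186
A4: 0.7·160 + 0.3·60 = 130
Highest Hurwicz score = 186 → A3.

A3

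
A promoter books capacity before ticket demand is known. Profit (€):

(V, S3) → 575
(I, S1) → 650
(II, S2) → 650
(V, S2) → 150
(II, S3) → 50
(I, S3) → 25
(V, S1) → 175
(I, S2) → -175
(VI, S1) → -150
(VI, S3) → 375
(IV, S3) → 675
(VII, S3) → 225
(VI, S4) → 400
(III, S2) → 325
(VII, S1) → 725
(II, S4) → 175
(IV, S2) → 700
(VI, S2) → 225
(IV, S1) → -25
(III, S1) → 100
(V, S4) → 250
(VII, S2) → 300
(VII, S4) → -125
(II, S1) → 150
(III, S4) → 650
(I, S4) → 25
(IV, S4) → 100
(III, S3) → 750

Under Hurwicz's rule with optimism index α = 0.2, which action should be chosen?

V

I: 0.2·650 + 0.8·(-175) = -10
II: 0.2·650 + 0.8·50 = 170
III: 0.2·750 + 0.8·100 = 230
IV: 0.2·700 + 0.8·(-25) = 120
V: 0.2·575 + 0.8·150 = 235
VI: 0.2·400 + 0.8·(-150) = -40
VII: 0.2·725 + 0.8·(-125) = 45
Highest Hurwicz score = 235 → V.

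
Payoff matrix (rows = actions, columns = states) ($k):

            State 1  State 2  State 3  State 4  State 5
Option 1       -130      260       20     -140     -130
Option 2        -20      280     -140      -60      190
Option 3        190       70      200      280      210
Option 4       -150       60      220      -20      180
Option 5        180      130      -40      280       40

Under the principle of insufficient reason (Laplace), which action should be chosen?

Option 3

Row averages: Option 1=-24, Option 2=50, Option 3=190, Option 4=58, Option 5=118
Highest average = 190 → Option 3.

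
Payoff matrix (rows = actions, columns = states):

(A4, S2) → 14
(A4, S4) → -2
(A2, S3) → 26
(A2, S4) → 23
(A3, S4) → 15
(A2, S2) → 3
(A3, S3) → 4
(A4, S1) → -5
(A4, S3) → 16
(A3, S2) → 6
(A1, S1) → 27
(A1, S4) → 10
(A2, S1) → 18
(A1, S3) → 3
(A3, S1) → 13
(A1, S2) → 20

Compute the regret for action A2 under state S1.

9

Best payoff under S1 is 27.
Regret = 27 − 18 = 9.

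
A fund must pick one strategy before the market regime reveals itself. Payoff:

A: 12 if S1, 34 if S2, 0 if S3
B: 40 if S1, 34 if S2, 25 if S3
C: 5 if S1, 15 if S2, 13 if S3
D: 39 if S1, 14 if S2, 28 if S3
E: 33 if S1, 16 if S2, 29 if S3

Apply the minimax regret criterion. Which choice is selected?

Column bests: S1=40, S2=34, S3=29.
A regrets: 28, 0, 29 → max 29
B regrets: 0, 0, 4 → max 4
C regrets: 35, 19, 16 → max 35
D regrets: 1, 20, 1 → max 20
E regrets: 7, 18, 0 → max 18
Smallest max regret = 4 → B.

B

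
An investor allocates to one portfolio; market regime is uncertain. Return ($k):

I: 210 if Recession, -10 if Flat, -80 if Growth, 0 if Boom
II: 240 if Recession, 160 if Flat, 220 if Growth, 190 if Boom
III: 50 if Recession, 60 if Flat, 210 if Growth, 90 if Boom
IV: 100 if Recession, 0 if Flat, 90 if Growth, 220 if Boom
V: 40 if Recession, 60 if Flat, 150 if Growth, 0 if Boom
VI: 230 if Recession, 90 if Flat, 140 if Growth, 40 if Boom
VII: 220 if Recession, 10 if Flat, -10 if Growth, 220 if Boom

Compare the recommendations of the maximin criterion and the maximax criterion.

maximin → II; maximax → II (agree)

Row minima: I=-80, II=160, III=50, IV=0, V=0, VI=40, VII=-10
Best worst-case = 160 → II.
Row maxima: I=210, II=240, III=210, IV=220, V=150, VI=230, VII=220
Best best-case = 240 → II.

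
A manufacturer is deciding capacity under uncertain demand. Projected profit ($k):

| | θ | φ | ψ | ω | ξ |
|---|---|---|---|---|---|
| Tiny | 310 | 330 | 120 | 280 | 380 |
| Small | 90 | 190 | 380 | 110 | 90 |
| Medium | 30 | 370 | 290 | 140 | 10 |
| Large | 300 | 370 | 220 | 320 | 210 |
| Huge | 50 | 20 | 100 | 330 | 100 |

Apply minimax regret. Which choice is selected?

Column bests: θ=310, φ=370, ψ=380, ω=330, ξ=380.
Tiny regrets: 0, 40, 260, 50, 0 → max 260
Small regrets: 220, 180, 0, 220, 290 → max 290
Medium regrets: 280, 0, 90, 190, 370 → max 370
Large regrets: 10, 0, 160, 10, 170 → max 170
Huge regrets: 260, 350, 280, 0, 280 → max 350
Smallest max regret = 170 → Large.

Large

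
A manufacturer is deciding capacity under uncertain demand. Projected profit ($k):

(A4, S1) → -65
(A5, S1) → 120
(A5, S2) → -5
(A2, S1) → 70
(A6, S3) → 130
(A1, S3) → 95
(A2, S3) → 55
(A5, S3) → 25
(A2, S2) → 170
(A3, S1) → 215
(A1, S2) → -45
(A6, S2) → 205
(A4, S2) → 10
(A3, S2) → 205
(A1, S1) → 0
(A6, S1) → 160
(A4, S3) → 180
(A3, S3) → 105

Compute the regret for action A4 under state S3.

Best payoff under S3 is 180.
Regret = 180 − 180 = 0.

0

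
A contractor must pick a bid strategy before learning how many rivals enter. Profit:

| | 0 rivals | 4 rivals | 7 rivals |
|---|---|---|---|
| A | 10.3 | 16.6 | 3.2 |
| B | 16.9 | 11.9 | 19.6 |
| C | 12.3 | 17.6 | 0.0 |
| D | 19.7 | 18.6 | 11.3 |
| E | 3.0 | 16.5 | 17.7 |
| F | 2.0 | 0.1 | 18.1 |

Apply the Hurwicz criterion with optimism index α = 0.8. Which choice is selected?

A: 0.8·16.6 + 0.2·3.2 = 13.92
B: 0.8·19.6 + 0.2·11.9 = 18.06
C: 0.8·17.6 + 0.2·0.0 = 14.08
D: 0.8·19.7 + 0.2·11.3 = 18.02
E: 0.8·17.7 + 0.2·3.0 = 14.76
F: 0.8·18.1 + 0.2·0.1 = 14.5
Highest Hurwicz score = 18.06 → B.

B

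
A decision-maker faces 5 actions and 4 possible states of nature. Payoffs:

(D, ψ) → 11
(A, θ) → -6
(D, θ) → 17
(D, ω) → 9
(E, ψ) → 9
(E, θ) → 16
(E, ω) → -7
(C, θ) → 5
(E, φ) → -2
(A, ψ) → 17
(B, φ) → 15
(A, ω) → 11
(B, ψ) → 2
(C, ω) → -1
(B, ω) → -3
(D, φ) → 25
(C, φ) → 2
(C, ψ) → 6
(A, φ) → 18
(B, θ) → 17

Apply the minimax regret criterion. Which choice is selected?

Column bests: θ=17, φ=25, ψ=17, ω=11.
A regrets: 23, 7, 0, 0 → max 23
B regrets: 0, 10, 15, 14 → max 15
C regrets: 12, 23, 11, 12 → max 23
D regrets: 0, 0, 6, 2 → max 6
E regrets: 1, 27, 8, 18 → max 27
Smallest max regret = 6 → D.

D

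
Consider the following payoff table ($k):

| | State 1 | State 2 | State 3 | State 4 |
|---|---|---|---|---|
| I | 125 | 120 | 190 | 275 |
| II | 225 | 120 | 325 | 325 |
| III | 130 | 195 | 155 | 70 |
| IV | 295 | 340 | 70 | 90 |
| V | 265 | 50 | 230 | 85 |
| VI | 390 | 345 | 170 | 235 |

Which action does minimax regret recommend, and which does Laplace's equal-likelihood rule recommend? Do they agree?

minimax regret → VI; laplace → VI (agree)

Column bests: State 1=390, State 2=345, State 3=325, State 4=325.
I regrets: 265, 225, 135, 50 → max 265
II regrets: 165, 225, 0, 0 → max 225
III regrets: 260, 150, 170, 255 → max 260
IV regrets: 95, 5, 255, 235 → max 255
V regrets: 125, 295, 95, 240 → max 295
VI regrets: 0, 0, 155, 90 → max 155
Smallest max regret = 155 → VI.
Row averages: I=177.5, II=248.75, III=137.5, IV=198.75, V=157.5, VI=285
Highest average = 285 → VI.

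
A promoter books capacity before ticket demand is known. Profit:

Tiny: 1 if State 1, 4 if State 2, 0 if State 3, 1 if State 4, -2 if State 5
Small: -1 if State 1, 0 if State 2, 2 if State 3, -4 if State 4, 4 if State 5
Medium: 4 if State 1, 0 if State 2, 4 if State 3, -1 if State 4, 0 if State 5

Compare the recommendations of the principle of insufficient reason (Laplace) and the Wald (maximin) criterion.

Row averages: Tiny=0.8, Small=0.2, Medium=1.4
Highest average = 1.4 → Medium.
Row minima: Tiny=-2, Small=-4, Medium=-1
Best worst-case = -1 → Medium.

laplace → Medium; maximin → Medium (agree)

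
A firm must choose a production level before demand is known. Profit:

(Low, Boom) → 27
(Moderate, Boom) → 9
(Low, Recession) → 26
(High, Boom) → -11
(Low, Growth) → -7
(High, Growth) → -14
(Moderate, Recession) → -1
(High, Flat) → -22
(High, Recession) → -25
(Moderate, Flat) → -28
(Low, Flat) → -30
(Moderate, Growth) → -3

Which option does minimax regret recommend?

Column bests: Recession=26, Flat=-22, Growth=-3, Boom=27.
Low regrets: 0, 8, 4, 0 → max 8
Moderate regrets: 27, 6, 0, 18 → max 27
High regrets: 51, 0, 11, 38 → max 51
Smallest max regret = 8 → Low.

Low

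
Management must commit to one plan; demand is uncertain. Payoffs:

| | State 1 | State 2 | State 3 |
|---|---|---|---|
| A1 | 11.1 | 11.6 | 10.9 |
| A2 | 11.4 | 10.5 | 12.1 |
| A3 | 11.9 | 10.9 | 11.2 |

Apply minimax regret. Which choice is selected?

Column bests: State 1=11.9, State 2=11.6, State 3=12.1.
A1 regrets: 0.8, 0.0, 1.2 → max 1.2
A2 regrets: 0.5, 1.1, 0.0 → max 1.1
A3 regrets: 0.0, 0.7, 0.9 → max 0.9
Smallest max regret = 0.9 → A3.

A3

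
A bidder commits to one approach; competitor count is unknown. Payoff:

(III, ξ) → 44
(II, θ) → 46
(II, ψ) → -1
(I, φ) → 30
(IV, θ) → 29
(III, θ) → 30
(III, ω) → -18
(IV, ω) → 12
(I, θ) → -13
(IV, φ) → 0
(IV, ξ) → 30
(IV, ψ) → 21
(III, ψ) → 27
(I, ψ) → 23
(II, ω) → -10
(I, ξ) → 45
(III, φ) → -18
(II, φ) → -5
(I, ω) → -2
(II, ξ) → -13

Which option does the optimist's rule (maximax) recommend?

II

Row maxima: I=45, II=46, III=44, IV=30
Best best-case = 46 → II.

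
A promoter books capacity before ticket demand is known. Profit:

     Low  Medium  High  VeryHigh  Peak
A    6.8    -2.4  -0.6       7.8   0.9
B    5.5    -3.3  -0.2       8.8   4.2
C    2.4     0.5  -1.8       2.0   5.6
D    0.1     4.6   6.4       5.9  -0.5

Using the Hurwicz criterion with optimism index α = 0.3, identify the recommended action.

D

A: 0.3·7.8 + 0.7·(-2.4) = 0.66
B: 0.3·8.8 + 0.7·(-3.3) = 0.33
C: 0.3·5.6 + 0.7·(-1.8) = 0.42
D: 0.3·6.4 + 0.7·(-0.5) = 1.57
Highest Hurwicz score = 1.57 → D.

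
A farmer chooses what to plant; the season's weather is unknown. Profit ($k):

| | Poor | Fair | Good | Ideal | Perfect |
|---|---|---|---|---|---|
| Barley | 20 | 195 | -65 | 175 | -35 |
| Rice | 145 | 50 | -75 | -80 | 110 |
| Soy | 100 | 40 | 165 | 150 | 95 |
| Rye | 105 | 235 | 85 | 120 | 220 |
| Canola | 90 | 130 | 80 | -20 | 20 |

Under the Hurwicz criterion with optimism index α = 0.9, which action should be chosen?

Rye

Barley: 0.9·195 + 0.1·(-65) = 169
Rice: 0.9·145 + 0.1·(-80) = 122.5
Soy: 0.9·165 + 0.1·40 = 152.5
Rye: 0.9·235 + 0.1·85 = 220
Canola: 0.9·130 + 0.1·(-20) = 115
Highest Hurwicz score = 220 → Rye.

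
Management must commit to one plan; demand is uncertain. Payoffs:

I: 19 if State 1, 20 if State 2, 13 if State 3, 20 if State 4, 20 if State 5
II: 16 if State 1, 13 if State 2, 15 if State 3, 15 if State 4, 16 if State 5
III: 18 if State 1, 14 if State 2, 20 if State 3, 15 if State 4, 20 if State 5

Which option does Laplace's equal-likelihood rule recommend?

I

Row averages: I=18.4, II=15, III=17.4
Highest average = 18.4 → I.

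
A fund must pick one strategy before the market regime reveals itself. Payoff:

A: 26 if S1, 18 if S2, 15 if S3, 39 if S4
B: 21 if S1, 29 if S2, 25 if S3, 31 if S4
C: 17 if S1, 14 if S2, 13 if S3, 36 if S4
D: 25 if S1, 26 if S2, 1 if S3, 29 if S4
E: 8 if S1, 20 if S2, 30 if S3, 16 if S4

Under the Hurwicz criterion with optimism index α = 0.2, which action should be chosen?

B

A: 0.2·39 + 0.8·15 = 19.8
B: 0.2·31 + 0.8·21 = 23
C: 0.2·36 + 0.8·13 = 17.6
D: 0.2·29 + 0.8·1 = 6.6
E: 0.2·30 + 0.8·8 = 12.4
Highest Hurwicz score = 23 → B.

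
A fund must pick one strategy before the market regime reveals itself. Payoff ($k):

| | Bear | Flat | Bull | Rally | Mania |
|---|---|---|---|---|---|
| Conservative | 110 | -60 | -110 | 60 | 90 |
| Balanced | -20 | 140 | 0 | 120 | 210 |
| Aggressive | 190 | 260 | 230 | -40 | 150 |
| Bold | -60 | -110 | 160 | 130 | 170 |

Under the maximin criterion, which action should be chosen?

Balanced

Row minima: Conservative=-110, Balanced=-20, Aggressive=-40, Bold=-110
Best worst-case = -20 → Balanced.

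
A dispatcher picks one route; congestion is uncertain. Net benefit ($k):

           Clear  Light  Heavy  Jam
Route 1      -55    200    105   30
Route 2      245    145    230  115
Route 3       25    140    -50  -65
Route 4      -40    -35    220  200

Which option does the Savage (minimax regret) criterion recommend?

Route 2

Column bests: Clear=245, Light=200, Heavy=230, Jam=200.
Route 1 regrets: 300, 0, 125, 170 → max 300
Route 2 regrets: 0, 55, 0, 85 → max 85
Route 3 regrets: 220, 60, 280, 265 → max 280
Route 4 regrets: 285, 235, 10, 0 → max 285
Smallest max regret = 85 → Route 2.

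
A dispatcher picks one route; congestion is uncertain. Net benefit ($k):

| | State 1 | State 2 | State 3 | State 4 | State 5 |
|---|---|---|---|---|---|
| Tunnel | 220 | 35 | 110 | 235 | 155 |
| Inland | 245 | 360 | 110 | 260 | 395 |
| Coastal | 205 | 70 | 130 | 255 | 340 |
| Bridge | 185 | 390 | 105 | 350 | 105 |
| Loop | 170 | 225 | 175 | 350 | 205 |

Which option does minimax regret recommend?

Column bests: State 1=245, State 2=390, State 3=175, State 4=350, State 5=395.
Tunnel regrets: 25, 355, 65, 115, 240 → max 355
Inland regrets: 0, 30, 65, 90, 0 → max 90
Coastal regrets: 40, 320, 45, 95, 55 → max 320
Bridge regrets: 60, 0, 70, 0, 290 → max 290
Loop regrets: 75, 165, 0, 0, 190 → max 190
Smallest max regret = 90 → Inland.

Inland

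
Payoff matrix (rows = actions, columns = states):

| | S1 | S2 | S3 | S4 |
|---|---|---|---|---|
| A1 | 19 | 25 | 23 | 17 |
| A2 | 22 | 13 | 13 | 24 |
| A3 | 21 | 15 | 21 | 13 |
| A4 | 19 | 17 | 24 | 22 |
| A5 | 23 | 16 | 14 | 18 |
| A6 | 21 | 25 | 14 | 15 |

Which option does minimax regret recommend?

A1

Column bests: S1=23, S2=25, S3=24, S4=24.
A1 regrets: 4, 0, 1, 7 → max 7
A2 regrets: 1, 12, 11, 0 → max 12
A3 regrets: 2, 10, 3, 11 → max 11
A4 regrets: 4, 8, 0, 2 → max 8
A5 regrets: 0, 9, 10, 6 → max 10
A6 regrets: 2, 0, 10, 9 → max 10
Smallest max regret = 7 → A1.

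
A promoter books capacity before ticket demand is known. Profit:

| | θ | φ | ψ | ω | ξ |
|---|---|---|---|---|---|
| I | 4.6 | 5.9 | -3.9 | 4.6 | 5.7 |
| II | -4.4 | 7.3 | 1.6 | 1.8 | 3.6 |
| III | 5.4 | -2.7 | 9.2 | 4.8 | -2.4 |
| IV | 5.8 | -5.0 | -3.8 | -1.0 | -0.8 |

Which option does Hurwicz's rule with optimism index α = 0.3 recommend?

I: 0.3·5.9 + 0.7·(-3.9) = -0.96
II: 0.3·7.3 + 0.7·(-4.4) = -0.89
III: 0.3·9.2 + 0.7·(-2.7) = 0.87
IV: 0.3·5.8 + 0.7·(-5.0) = -1.76
Highest Hurwicz score = 0.87 → III.

III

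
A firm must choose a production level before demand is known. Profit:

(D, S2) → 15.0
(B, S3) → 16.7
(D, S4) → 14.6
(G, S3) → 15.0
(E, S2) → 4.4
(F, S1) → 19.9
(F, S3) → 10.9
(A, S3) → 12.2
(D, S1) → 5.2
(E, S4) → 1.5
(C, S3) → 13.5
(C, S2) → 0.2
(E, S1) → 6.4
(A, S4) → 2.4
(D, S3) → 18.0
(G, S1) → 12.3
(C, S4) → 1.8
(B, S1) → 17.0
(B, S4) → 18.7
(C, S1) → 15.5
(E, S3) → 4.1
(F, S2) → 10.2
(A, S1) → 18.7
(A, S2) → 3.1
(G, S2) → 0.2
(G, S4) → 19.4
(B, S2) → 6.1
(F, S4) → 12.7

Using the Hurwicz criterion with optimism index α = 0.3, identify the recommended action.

A: 0.3·18.7 + 0.7·2.4 = 7.29
B: 0.3·18.7 + 0.7·6.1 = 9.88
C: 0.3·15.5 + 0.7·0.2 = 4.79
D: 0.3·18.0 + 0.7·5.2 = 9.04
E: 0.3·6.4 + 0.7·1.5 = 2.97
F: 0.3·19.9 + 0.7·10.2 = 13.11
G: 0.3·19.4 + 0.7·0.2 = 5.96
Highest Hurwicz score = 13.11 → F.

F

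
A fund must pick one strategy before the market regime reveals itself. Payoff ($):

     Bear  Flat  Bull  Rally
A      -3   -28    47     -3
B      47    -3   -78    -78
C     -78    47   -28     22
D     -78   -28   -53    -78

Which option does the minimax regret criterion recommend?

Column bests: Bear=47, Flat=47, Bull=47, Rally=22.
A regrets: 50, 75, 0, 25 → max 75
B regrets: 0, 50, 125, 100 → max 125
C regrets: 125, 0, 75, 0 → max 125
D regrets: 125, 75, 100, 100 → max 125
Smallest max regret = 75 → A.

A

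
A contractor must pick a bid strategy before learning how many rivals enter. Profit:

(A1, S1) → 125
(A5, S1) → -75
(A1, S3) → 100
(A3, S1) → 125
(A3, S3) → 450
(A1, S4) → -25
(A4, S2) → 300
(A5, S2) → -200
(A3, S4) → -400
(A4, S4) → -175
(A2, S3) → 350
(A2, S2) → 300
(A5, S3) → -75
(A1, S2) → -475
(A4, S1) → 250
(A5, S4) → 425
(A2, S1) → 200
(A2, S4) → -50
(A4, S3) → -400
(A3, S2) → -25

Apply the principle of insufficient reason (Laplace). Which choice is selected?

Row averages: A1=-68.75, A2=200, A3=37.5, A4=-6.25, A5=18.75
Highest average = 200 → A2.

A2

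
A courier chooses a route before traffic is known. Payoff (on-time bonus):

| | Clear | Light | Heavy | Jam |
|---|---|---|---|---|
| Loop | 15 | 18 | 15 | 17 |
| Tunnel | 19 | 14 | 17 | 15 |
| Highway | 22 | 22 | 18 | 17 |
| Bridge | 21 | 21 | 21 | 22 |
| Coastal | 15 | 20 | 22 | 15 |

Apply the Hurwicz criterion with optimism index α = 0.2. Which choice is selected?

Loop: 0.2·18 + 0.8·15 = 15.6
Tunnel: 0.2·19 + 0.8·14 = 15
Highway: 0.2·22 + 0.8·17 = 18
Bridge: 0.2·22 + 0.8·21 = 21.2
Coastal: 0.2·22 + 0.8·15 = 16.4
Highest Hurwicz score = 21.2 → Bridge.

Bridge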